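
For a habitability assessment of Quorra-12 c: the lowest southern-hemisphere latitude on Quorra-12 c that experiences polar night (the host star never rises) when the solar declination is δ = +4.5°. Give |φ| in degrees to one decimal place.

|φ| = 85.5°

Polar night requires cos H₀ = −tan φ tan δ ≥ 1, i.e. tan φ tan δ ≤ −1.
The boundary is |tan φ| · |tan δ| = 1, so |φ| = 90° − |δ| = 90° − 4.5° = 85.5° in the southern hemisphere.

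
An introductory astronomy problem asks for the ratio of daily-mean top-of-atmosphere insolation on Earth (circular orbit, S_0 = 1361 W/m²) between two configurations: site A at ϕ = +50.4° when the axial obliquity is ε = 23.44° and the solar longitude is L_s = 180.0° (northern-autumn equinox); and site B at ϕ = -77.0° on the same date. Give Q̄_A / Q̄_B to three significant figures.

— Configuration A (ϕ=+50.4°):
Solar declination: sin δ = sin ε · sin L_s = sin 23.44° × sin 180.0° = 0.00000, so δ = +0.000°.
cos h₀ = −tan(+50.4°) tan(+0.000°) = -0.0000, h₀ = 1.5708 rad.
Bracket: h₀ sin ϕ sin δ + cos ϕ cos δ sin h₀ = 1.5708×0.77051×0.00000 + 0.63742×1.00000×1.00000 = 0.000000 + 0.637420 = 0.637420.
Q̄ = (S_0/π) × [bracket] = (1361/π) × 0.637420 = 276.14 W/m².
— Configuration B (ϕ=-77.0°):
cos h₀ = −tan(-77.0°) tan(+0.000°) = 0.0000, h₀ = 1.5708 rad.
Bracket: h₀ sin ϕ sin δ + cos ϕ cos δ sin h₀ = 1.5708×-0.97437×0.00000 + 0.22495×1.00000×1.00000 = -0.000000 + 0.224950 = 0.224950.
Q̄ = (S_0/π) × [bracket] = (1361/π) × 0.224950 = 97.453 W/m².
Ratio Q̄_A / Q̄_B = 276.14 / 97.453 = 2.834.

Q̄_A / Q̄_B ≈ 2.83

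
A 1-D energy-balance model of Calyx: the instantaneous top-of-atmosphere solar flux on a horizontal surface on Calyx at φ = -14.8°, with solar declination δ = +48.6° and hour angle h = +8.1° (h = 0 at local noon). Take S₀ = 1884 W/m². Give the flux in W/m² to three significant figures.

cos θ_z = sin φ sin δ + cos φ cos δ cos h = -0.191613 + 0.632993 = 0.441380.
Flux = S₀ · cos θ_z = 1884 × 0.441380 = 831.6 W/m².

832 W/m²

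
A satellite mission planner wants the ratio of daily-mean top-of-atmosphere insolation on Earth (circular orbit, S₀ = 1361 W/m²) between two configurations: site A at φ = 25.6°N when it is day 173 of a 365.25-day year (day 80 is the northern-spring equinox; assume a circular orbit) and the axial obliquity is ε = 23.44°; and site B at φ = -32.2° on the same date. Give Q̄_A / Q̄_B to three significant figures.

— Configuration A (φ=+25.6°):
Solar longitude: λ_s = 360° × (173 − 80)/365.25 = 91.663°.
sin δ = sin 23.44° × sin 91.663° = 0.39762, so δ = +23.430°.
cos H₀ = −tan(+25.6°) tan(+23.430°) = -0.2076, H₀ = 1.7799 rad.
Bracket: H₀ sin φ sin δ + cos φ cos δ sin H₀ = 1.7799×0.43209×0.39762 + 0.90183×0.91755×0.97821 = 0.305800 + 0.809443 = 1.115243.
Q̄ = (S₀/π) × [bracket] = (1361/π) × 1.115243 = 483.15 W/m².
— Configuration B (φ=-32.2°):
cos H₀ = −tan(-32.2°) tan(+23.430°) = 0.2729, H₀ = 1.2944 rad.
Bracket: H₀ sin φ sin δ + cos φ cos δ sin H₀ = 1.2944×-0.53288×0.39762 + 0.84619×0.91755×0.96204 = -0.274262 + 0.746949 = 0.472687.
Q̄ = (S₀/π) × [bracket] = (1361/π) × 0.472687 = 204.78 W/m².
Ratio Q̄_A / Q̄_B = 483.15 / 204.78 = 2.359.

Q̄_A / Q̄_B ≈ 2.36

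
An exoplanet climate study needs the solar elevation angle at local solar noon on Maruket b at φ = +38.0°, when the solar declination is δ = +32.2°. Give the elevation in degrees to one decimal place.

84.2°

At local noon the hour angle is zero, so the zenith angle equals |φ − δ| = |+38.0° − (+32.200°)| = 5.800°.
Elevation = 90° − 5.800° = 84.2°.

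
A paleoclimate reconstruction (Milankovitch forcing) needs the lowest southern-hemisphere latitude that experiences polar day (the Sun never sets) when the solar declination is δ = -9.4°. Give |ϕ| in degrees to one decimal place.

Polar day requires cos h₀ = −tan ϕ tan δ ≤ −1, i.e. tan ϕ tan δ ≥ 1.
The boundary is |tan ϕ| · |tan δ| = 1, so |ϕ| = 90° − |δ| = 90° − 9.4° = 80.6° in the southern hemisphere.

|ϕ| = 80.6°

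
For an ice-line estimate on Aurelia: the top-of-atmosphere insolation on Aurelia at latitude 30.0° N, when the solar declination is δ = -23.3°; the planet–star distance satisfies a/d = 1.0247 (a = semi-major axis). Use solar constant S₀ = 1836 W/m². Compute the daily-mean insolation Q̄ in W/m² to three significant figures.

Q̄ ≈ 313 W/m²

cos H₀ = −tan(+30.0°) tan(-23.300°) = 0.2486, H₀ = 1.3195 rad.
Bracket: H₀ sin φ sin δ + cos φ cos δ sin H₀ = 1.3195×0.50000×-0.39555 + 0.86603×0.91845×0.96859 = -0.260964 + 0.770422 = 0.509458.
Inverse-square distance factor (a/d)² = 1.0247² = 1.050010.
Q̄ = (S₀/π) × 1.050010 × [bracket] = (1836/π) × 1.050010 × 0.509458 = 312.6 W/m².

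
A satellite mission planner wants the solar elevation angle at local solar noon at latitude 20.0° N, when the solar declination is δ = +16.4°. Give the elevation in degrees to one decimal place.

At local noon the hour angle is zero, so the zenith angle equals |φ − δ| = |+20.0° − (+16.400°)| = 3.600°.
Elevation = 90° − 3.600° = 86.4°.

86.4°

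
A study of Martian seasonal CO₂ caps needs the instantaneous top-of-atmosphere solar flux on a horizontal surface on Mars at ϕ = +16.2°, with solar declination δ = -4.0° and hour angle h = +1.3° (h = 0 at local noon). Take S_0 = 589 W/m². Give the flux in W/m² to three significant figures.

553 W/m²

cos θ_z = sin ϕ sin δ + cos ϕ cos δ cos h = -0.019461 + 0.957708 = 0.938247.
Flux = S_0 · cos θ_z = 589 × 0.938247 = 552.6 W/m².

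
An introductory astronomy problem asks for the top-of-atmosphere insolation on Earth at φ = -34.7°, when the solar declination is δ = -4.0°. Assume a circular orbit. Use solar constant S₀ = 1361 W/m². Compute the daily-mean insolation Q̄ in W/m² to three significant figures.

Q̄ ≈ 383 W/m²

cos H₀ = −tan(-34.7°) tan(-4.000°) = -0.0484, H₀ = 1.6192 rad.
Bracket: H₀ sin φ sin δ + cos φ cos δ sin H₀ = 1.6192×-0.56928×-0.06976 + 0.82214×0.99756×0.99883 = 0.064303 + 0.819174 = 0.883477.
Q̄ = (S₀/π) × [bracket] = (1361/π) × 0.883477 = 382.7 W/m².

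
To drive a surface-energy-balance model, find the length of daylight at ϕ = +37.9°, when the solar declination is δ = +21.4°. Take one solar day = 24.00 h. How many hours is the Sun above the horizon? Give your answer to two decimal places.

cos h₀ = −tan ϕ · tan δ = −tan(+37.9°) × tan(+21.400°) = -0.3051, so h₀ = 1.8808 rad = 107.76°.
Daylight = 2h₀/(2π) × 24.00 h = (1.8808/π) × 24.00 = 14.37 h.

14.37 h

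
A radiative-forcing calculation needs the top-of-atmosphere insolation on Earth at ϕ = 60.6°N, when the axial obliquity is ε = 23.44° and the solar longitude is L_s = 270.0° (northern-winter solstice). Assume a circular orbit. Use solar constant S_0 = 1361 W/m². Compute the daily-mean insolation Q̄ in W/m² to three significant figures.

Q̄ ≈ 20.6 W/m²

Solar declination: sin δ = sin ε · sin L_s = sin 23.44° × sin 270.0° = -0.39779, so δ = -23.440°.
cos h₀ = −tan(+60.6°) tan(-23.440°) = 0.7695, h₀ = 0.6928 rad.
Bracket: h₀ sin ϕ sin δ + cos ϕ cos δ sin h₀ = 0.6928×0.87121×-0.39779 + 0.49090×0.91748×0.63870 = -0.240096 + 0.287665 = 0.047569.
Q̄ = (S_0/π) × [bracket] = (1361/π) × 0.047569 = 20.61 W/m².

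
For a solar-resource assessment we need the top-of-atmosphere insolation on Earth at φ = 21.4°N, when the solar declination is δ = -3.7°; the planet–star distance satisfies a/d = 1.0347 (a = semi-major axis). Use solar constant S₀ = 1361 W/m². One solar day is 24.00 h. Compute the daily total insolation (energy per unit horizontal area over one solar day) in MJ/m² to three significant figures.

cos H₀ = −tan(+21.4°) tan(-3.700°) = 0.0253, H₀ = 1.5455 rad.
Bracket: H₀ sin φ sin δ + cos φ cos δ sin H₀ = 1.5455×0.36488×-0.06453 + 0.93106×0.99792×0.99968 = -0.036390 + 0.928826 = 0.892436.
Inverse-square distance factor (a/d)² = 1.0347² = 1.070604.
Q̄ = (S₀/π) × 1.070604 × [bracket] = (1361/π) × 1.070604 × 0.892436 = 413.92 W/m².
Daily total = Q̄ × 24.00 h × 3600 s/h = 413.92 × 24.00 × 3600 / 10⁶ = 35.76 MJ/m².

35.8 MJ/m²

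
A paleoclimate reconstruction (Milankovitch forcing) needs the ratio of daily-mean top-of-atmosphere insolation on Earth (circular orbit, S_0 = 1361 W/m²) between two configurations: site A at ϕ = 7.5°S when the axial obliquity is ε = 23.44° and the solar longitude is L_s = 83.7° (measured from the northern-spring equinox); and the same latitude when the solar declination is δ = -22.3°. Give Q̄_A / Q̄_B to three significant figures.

Q̄_A / Q̄_B ≈ 0.834

— Configuration A (ϕ=-7.5°):
Solar declination: sin δ = sin ε · sin L_s = sin 23.44° × sin 83.7° = 0.39539, so δ = +23.290°.
cos h₀ = −tan(-7.5°) tan(+23.290°) = 0.0567, h₀ = 1.5141 rad.
Bracket: h₀ sin ϕ sin δ + cos ϕ cos δ sin h₀ = 1.5141×-0.13053×0.39539 + 0.99144×0.91851×0.99839 = -0.078143 + 0.909181 = 0.831038.
Q̄ = (S_0/π) × [bracket] = (1361/π) × 0.831038 = 360.02 W/m².
— Configuration B (ϕ=-7.5°):
cos h₀ = −tan(-7.5°) tan(-22.300°) = -0.0540, h₀ = 1.6248 rad.
Bracket: h₀ sin ϕ sin δ + cos ϕ cos δ sin h₀ = 1.6248×-0.13053×-0.37946 + 0.99144×0.92521×0.99854 = 0.080478 + 0.915951 = 0.996429.
Q̄ = (S_0/π) × [bracket] = (1361/π) × 0.996429 = 431.67 W/m².
Ratio Q̄_A / Q̄_B = 360.02 / 431.67 = 0.8340.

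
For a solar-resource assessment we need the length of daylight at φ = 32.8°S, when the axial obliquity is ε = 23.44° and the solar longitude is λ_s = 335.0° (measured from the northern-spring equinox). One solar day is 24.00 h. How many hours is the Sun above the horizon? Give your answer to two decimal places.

12.84 h

Solar declination: sin δ = sin ε · sin λ_s = sin 23.44° × sin 335.0° = -0.16811, so δ = -9.678°.
cos H₀ = −tan φ · tan δ = −tan(-32.8°) × tan(-9.678°) = -0.1099, so H₀ = 1.6809 rad = 96.31°.
Daylight = 2H₀/(2π) × 24.00 h = (1.6809/π) × 24.00 = 12.84 h.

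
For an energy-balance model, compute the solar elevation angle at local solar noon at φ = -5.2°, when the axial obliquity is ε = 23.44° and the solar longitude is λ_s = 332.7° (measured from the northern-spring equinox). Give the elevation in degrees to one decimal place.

Solar declination: sin δ = sin ε · sin λ_s = sin 23.44° × sin 332.7° = -0.18245, so δ = -10.512°.
At local noon the hour angle is zero, so the zenith angle equals |φ − δ| = |-5.2° − (-10.512°)| = 5.312°.
Elevation = 90° − 5.312° = 84.7°.

84.7°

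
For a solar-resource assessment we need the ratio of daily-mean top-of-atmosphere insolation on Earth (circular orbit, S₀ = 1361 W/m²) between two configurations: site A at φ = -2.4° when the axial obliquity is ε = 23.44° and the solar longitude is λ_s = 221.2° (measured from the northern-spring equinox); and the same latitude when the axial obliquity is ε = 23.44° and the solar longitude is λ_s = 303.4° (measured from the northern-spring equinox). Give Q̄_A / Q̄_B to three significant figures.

Q̄_A / Q̄_B ≈ 1.02

— Configuration A (φ=-2.4°):
Solar declination: sin δ = sin ε · sin λ_s = sin 23.44° × sin 221.2° = -0.26202, so δ = -15.190°.
cos H₀ = −tan(-2.4°) tan(-15.190°) = -0.0114, H₀ = 1.5822 rad.
Bracket: H₀ sin φ sin δ + cos φ cos δ sin H₀ = 1.5822×-0.04188×-0.26202 + 0.99912×0.96506×0.99994 = 0.017362 + 0.964153 = 0.981515.
Q̄ = (S₀/π) × [bracket] = (1361/π) × 0.981515 = 425.21 W/m².
— Configuration B (φ=-2.4°):
Solar declination: sin δ = sin ε · sin λ_s = sin 23.44° × sin 303.4° = -0.33209, so δ = -19.396°.
cos H₀ = −tan(-2.4°) tan(-19.396°) = -0.0148, H₀ = 1.5856 rad.
Bracket: H₀ sin φ sin δ + cos φ cos δ sin H₀ = 1.5856×-0.04188×-0.33209 + 0.99912×0.94325×0.99989 = 0.022052 + 0.942316 = 0.964368.
Q̄ = (S₀/π) × [bracket] = (1361/π) × 0.964368 = 417.78 W/m².
Ratio Q̄_A / Q̄_B = 425.21 / 417.78 = 1.018.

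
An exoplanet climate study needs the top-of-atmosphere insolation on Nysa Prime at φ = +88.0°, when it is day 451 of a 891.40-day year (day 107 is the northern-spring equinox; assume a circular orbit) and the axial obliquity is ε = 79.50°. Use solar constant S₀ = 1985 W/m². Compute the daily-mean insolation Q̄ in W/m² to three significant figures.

Q̄ ≈ 1.28e+03 W/m²

Solar longitude: λ_s = 360° × (451 − 107)/891.40 = 138.928°.
sin δ = sin 79.50° × sin 138.928° = 0.64601, so δ = +40.242°.
cos H₀ = −tan(+88.0°) tan(+40.242°) = -24.2351 ≤ −1 ⇒ polar day, H₀ = π.
Bracket: H₀ sin φ sin δ + cos φ cos δ sin H₀ = 3.1416×0.99939×0.64601 + 0.03490×0.76333×0.00000 = 2.028267 + 0.000000 = 2.028267.
Q̄ = (S₀/π) × [bracket] = (1985/π) × 2.028267 = 1282 W/m².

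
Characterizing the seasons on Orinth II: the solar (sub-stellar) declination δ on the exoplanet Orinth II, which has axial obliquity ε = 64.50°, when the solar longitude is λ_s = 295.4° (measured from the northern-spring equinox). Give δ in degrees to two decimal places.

δ = -54.62°

sin δ = sin ε · sin λ_s = sin 64.50° × sin 295.4° = -0.815337.
δ = arcsin(-0.815337) = -54.62°.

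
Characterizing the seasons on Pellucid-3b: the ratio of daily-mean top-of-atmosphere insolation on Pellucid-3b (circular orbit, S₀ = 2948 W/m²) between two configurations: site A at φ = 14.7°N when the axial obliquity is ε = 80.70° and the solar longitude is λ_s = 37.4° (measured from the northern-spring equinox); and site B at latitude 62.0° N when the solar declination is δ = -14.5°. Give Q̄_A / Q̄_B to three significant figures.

— Configuration A (φ=+14.7°):
Solar declination: sin δ = sin ε · sin λ_s = sin 80.70° × sin 37.4° = 0.59939, so δ = +36.826°.
cos H₀ = −tan(+14.7°) tan(+36.826°) = -0.1964, H₀ = 1.7685 rad.
Bracket: H₀ sin φ sin δ + cos φ cos δ sin H₀ = 1.7685×0.25376×0.59939 + 0.96727×0.80046×0.98051 = 0.268991 + 0.759171 = 1.028162.
Q̄ = (S₀/π) × [bracket] = (2948/π) × 1.028162 = 964.80 W/m².
— Configuration B (φ=+62.0°):
cos H₀ = −tan(+62.0°) tan(-14.500°) = 0.4864, H₀ = 1.0628 rad.
Bracket: H₀ sin φ sin δ + cos φ cos δ sin H₀ = 1.0628×0.88295×-0.25038 + 0.46947×0.96815×0.87374 = -0.234956 + 0.397130 = 0.162174.
Q̄ = (S₀/π) × [bracket] = (2948/π) × 0.162174 = 152.18 W/m².
Ratio Q̄_A / Q̄_B = 964.80 / 152.18 = 6.340.

Q̄_A / Q̄_B ≈ 6.34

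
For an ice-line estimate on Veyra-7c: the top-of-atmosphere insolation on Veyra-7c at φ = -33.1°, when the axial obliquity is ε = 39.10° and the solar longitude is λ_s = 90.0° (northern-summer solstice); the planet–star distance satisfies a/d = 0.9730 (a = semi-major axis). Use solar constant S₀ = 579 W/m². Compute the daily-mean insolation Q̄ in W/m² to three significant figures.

Q̄ ≈ 35.4 W/m²

Solar declination: sin δ = sin ε · sin λ_s = sin 39.10° × sin 90.0° = 0.63068, so δ = +39.100°.
cos H₀ = −tan(-33.1°) tan(+39.100°) = 0.5298, H₀ = 1.0125 rad.
Bracket: H₀ sin φ sin δ + cos φ cos δ sin H₀ = 1.0125×-0.54610×0.63068 + 0.83772×0.77605×0.84814 = -0.348720 + 0.551387 = 0.202667.
Inverse-square distance factor (a/d)² = 0.9730² = 0.946729.
Q̄ = (S₀/π) × 0.946729 × [bracket] = (579/π) × 0.946729 × 0.202667 = 35.36 W/m².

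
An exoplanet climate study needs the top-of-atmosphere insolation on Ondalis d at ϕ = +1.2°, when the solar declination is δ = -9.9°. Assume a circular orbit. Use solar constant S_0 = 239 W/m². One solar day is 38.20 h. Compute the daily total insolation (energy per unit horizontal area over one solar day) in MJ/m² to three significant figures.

10.2 MJ/m²

cos h₀ = −tan(+1.2°) tan(-9.900°) = 0.0037, h₀ = 1.5671 rad.
Bracket: h₀ sin ϕ sin δ + cos ϕ cos δ sin h₀ = 1.5671×0.02094×-0.17193 + 0.99978×0.98511×0.99999 = -0.005642 + 0.984883 = 0.979241.
Q̄ = (S_0/π) × [bracket] = (239/π) × 0.979241 = 74.497 W/m².
Daily total = Q̄ × 38.20 h × 3600 s/h = 74.497 × 38.20 × 3600 / 10⁶ = 10.24 MJ/m².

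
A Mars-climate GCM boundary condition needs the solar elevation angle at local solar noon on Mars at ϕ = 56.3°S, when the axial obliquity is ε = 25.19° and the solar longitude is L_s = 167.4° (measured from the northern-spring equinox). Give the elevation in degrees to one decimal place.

28.4°

Solar declination: sin δ = sin ε · sin L_s = sin 25.19° × sin 167.4° = 0.09285, so δ = +5.327°.
At local noon the hour angle is zero, so the zenith angle equals |ϕ − δ| = |-56.3° − (+5.327°)| = 61.627°.
Elevation = 90° − 61.627° = 28.4°.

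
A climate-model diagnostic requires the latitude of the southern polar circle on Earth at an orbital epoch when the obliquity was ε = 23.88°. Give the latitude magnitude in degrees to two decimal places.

The polar circle is the lowest latitude that experiences at least one full rotation of continuous darkness at the northern-summer solstice; it lies at |φ| = 90° − ε = 90° − 23.88° = 66.12°.

66.12°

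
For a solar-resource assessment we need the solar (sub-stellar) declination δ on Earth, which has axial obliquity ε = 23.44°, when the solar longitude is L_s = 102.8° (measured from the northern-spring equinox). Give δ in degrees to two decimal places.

δ = +22.82°

sin δ = sin ε · sin L_s = sin 23.44° × sin 102.8° = 0.387903.
δ = arcsin(0.387903) = +22.82°.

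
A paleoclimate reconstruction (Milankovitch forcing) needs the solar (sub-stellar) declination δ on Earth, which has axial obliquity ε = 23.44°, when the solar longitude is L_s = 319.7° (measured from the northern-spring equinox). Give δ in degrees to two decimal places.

δ = -14.91°

sin δ = sin ε · sin L_s = sin 23.44° × sin 319.7° = -0.257286.
δ = arcsin(-0.257286) = -14.91°.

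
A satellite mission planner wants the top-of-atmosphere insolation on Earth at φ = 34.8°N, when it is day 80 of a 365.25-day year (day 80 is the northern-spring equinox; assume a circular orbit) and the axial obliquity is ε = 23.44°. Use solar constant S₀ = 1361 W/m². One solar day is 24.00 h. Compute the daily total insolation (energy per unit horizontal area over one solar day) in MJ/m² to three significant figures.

30.7 MJ/m²

Solar longitude: λ_s = 360° × (80 − 80)/365.25 = 0.000°.
sin δ = sin 23.44° × sin 0.000° = 0.00000, so δ = +0.000°.
cos H₀ = −tan(+34.8°) tan(+0.000°) = -0.0000, H₀ = 1.5708 rad.
Bracket: H₀ sin φ sin δ + cos φ cos δ sin H₀ = 1.5708×0.57071×0.00000 + 0.82115×1.00000×1.00000 = 0.000000 + 0.821150 = 0.821150.
Q̄ = (S₀/π) × [bracket] = (1361/π) × 0.821150 = 355.74 W/m².
Daily total = Q̄ × 24.00 h × 3600 s/h = 355.74 × 24.00 × 3600 / 10⁶ = 30.74 MJ/m².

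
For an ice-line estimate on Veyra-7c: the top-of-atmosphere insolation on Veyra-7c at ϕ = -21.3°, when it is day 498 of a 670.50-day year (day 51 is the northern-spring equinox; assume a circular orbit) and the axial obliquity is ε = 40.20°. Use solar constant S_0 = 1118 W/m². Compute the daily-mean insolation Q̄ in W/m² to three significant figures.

Q̄ ≈ 398 W/m²

Solar longitude: L_s = 360° × (498 − 51)/670.50 = 240.000°.
sin δ = sin 40.20° × sin 240.000° = -0.55898, so δ = -33.985°.
cos h₀ = −tan(-21.3°) tan(-33.985°) = -0.2628, h₀ = 1.8368 rad.
Bracket: h₀ sin ϕ sin δ + cos ϕ cos δ sin h₀ = 1.8368×-0.36325×-0.55898 + 0.93169×0.82918×0.96484 = 0.372961 + 0.745376 = 1.118337.
Q̄ = (S_0/π) × [bracket] = (1118/π) × 1.118337 = 398.0 W/m².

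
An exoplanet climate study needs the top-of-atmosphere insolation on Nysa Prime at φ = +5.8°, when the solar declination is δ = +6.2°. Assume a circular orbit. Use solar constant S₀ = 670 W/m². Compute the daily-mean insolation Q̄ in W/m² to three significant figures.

cos H₀ = −tan(+5.8°) tan(+6.200°) = -0.0110, H₀ = 1.5818 rad.
Bracket: H₀ sin φ sin δ + cos φ cos δ sin H₀ = 1.5818×0.10106×0.10800 + 0.99488×0.99415×0.99994 = 0.017265 + 0.989001 = 1.006266.
Q̄ = (S₀/π) × [bracket] = (670/π) × 1.006266 = 214.6 W/m².

Q̄ ≈ 215 W/m²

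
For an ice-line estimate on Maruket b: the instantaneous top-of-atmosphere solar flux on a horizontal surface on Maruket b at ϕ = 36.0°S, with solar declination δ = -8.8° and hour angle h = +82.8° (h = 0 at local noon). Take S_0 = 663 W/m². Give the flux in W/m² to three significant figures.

126 W/m²

cos θ_z = sin ϕ sin δ + cos ϕ cos δ cos h = 0.089923 + 0.100203 = 0.190126.
Flux = S_0 · cos θ_z = 663 × 0.190126 = 126.1 W/m².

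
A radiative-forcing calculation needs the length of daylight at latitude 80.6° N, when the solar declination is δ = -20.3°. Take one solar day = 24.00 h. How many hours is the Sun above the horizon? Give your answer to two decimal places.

cos H₀ = −tan φ · tan δ = 2.2345 ≥ 1, so the Sun never rises (polar night) and H₀ = 0.
Daylight = 2H₀/(2π) × 24.00 h = (0.0000/π) × 24.00 = 0.00 h.

0.00 h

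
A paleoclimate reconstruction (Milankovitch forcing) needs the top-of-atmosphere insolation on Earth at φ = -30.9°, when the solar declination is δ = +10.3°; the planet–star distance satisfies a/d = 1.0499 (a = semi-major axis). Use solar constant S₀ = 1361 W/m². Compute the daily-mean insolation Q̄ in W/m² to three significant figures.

Q̄ ≈ 337 W/m²

cos H₀ = −tan(-30.9°) tan(+10.300°) = 0.1088, H₀ = 1.4618 rad.
Bracket: H₀ sin φ sin δ + cos φ cos δ sin H₀ = 1.4618×-0.51354×0.17880 + 0.85806×0.98389×0.99407 = -0.134224 + 0.839230 = 0.705006.
Inverse-square distance factor (a/d)² = 1.0499² = 1.102290.
Q̄ = (S₀/π) × 1.102290 × [bracket] = (1361/π) × 1.102290 × 0.705006 = 336.7 W/m².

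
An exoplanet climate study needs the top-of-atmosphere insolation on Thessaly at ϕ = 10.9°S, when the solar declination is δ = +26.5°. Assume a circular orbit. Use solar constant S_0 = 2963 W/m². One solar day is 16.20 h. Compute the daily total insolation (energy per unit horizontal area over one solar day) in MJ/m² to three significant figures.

41.3 MJ/m²

cos h₀ = −tan(-10.9°) tan(+26.500°) = 0.0960, h₀ = 1.4746 rad.
Bracket: h₀ sin ϕ sin δ + cos ϕ cos δ sin h₀ = 1.4746×-0.18910×0.44620 + 0.98196×0.89493×0.99538 = -0.124421 + 0.874725 = 0.750304.
Q̄ = (S_0/π) × [bracket] = (2963/π) × 0.750304 = 707.65 W/m².
Daily total = Q̄ × 16.20 h × 3600 s/h = 707.65 × 16.20 × 3600 / 10⁶ = 41.27 MJ/m².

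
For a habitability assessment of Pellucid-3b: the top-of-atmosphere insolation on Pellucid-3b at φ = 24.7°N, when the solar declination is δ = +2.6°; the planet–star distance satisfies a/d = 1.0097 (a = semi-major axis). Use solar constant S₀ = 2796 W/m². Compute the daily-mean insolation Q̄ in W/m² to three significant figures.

Q̄ ≈ 851 W/m²

cos H₀ = −tan(+24.7°) tan(+2.600°) = -0.0209, H₀ = 1.5917 rad.
Bracket: H₀ sin φ sin δ + cos φ cos δ sin H₀ = 1.5917×0.41787×0.04536 + 0.90851×0.99897×0.99978 = 0.030170 + 0.907375 = 0.937545.
Inverse-square distance factor (a/d)² = 1.0097² = 1.019494.
Q̄ = (S₀/π) × 1.019494 × [bracket] = (2796/π) × 1.019494 × 0.937545 = 850.7 W/m².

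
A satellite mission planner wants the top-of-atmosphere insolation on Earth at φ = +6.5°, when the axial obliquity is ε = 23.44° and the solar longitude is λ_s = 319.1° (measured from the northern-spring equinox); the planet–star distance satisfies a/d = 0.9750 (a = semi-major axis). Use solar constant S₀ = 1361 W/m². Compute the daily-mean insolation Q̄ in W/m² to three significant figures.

Q̄ ≈ 376 W/m²

Solar declination: sin δ = sin ε · sin λ_s = sin 23.44° × sin 319.1° = -0.26045, so δ = -15.097°.
cos H₀ = −tan(+6.5°) tan(-15.097°) = 0.0307, H₀ = 1.5401 rad.
Bracket: H₀ sin φ sin δ + cos φ cos δ sin H₀ = 1.5401×0.11320×-0.26045 + 0.99357×0.96549×0.99953 = -0.045407 + 0.958831 = 0.913424.
Inverse-square distance factor (a/d)² = 0.9750² = 0.950625.
Q̄ = (S₀/π) × 0.950625 × [bracket] = (1361/π) × 0.950625 × 0.913424 = 376.2 W/m².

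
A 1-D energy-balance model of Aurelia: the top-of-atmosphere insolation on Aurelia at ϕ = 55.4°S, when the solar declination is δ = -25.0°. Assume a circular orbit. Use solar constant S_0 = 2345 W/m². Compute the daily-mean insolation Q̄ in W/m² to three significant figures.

cos h₀ = −tan(-55.4°) tan(-25.000°) = -0.6760, h₀ = 2.3131 rad.
Bracket: h₀ sin ϕ sin δ + cos ϕ cos δ sin h₀ = 2.3131×-0.82314×-0.42262 + 0.56784×0.90631×0.73695 = 0.804671 + 0.379263 = 1.183934.
Q̄ = (S_0/π) × [bracket] = (2345/π) × 1.183934 = 883.7 W/m².

Q̄ ≈ 884 W/m²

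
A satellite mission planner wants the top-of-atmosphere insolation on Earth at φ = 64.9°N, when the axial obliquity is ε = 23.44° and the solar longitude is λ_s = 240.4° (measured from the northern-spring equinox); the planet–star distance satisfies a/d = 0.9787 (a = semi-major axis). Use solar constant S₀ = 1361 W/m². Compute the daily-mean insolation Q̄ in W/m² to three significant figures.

Solar declination: sin δ = sin ε · sin λ_s = sin 23.44° × sin 240.4° = -0.34588, so δ = -20.235°.
cos H₀ = −tan(+64.9°) tan(-20.235°) = 0.7869, H₀ = 0.6650 rad.
Bracket: H₀ sin φ sin δ + cos φ cos δ sin H₀ = 0.6650×0.90557×-0.34588 + 0.42420×0.93828×0.61704 = -0.208290 + 0.245593 = 0.037303.
Inverse-square distance factor (a/d)² = 0.9787² = 0.957854.
Q̄ = (S₀/π) × 0.957854 × [bracket] = (1361/π) × 0.957854 × 0.037303 = 15.48 W/m².

Q̄ ≈ 15.5 W/m²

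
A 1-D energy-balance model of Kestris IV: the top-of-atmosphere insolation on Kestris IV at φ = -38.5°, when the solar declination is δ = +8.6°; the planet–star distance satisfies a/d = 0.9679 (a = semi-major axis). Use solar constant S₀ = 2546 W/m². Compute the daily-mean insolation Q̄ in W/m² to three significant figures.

cos H₀ = −tan(-38.5°) tan(+8.600°) = 0.1203, H₀ = 1.4502 rad.
Bracket: H₀ sin φ sin δ + cos φ cos δ sin H₀ = 1.4502×-0.62251×0.14954 + 0.78261×0.98876×0.99274 = -0.134999 + 0.768196 = 0.633197.
Inverse-square distance factor (a/d)² = 0.9679² = 0.936830.
Q̄ = (S₀/π) × 0.936830 × [bracket] = (2546/π) × 0.936830 × 0.633197 = 480.7 W/m².

Q̄ ≈ 481 W/m²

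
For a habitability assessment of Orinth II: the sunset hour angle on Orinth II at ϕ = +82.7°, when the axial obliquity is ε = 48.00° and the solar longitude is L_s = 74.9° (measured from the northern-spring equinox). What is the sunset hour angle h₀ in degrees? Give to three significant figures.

Solar declination: sin δ = sin ε · sin L_s = sin 48.00° × sin 74.9° = 0.71749, so δ = +45.847°.
Sunrise equation: cos h₀ = −tan ϕ · tan δ = -8.0406 ≤ −1, so the host star never sets (polar day) and h₀ = π.

h₀ = 180°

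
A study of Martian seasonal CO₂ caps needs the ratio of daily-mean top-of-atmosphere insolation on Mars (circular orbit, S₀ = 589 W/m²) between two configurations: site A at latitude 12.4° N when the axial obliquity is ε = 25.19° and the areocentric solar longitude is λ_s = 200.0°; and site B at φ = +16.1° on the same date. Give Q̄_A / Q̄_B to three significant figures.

Q̄_A / Q̄_B ≈ 1.03

— Configuration A (φ=+12.4°):
sin δ = sin 25.19° × sin 200.0° = -0.14557, so δ = -8.370°.
cos H₀ = −tan(+12.4°) tan(-8.370°) = 0.0324, H₀ = 1.5384 rad.
Bracket: H₀ sin φ sin δ + cos φ cos δ sin H₀ = 1.5384×0.21474×-0.14557 + 0.97667×0.98935×0.99948 = -0.048090 + 0.965766 = 0.917676.
Q̄ = (S₀/π) × [bracket] = (589/π) × 0.917676 = 172.05 W/m².
— Configuration B (φ=+16.1°):
cos H₀ = −tan(+16.1°) tan(-8.370°) = 0.0425, H₀ = 1.5283 rad.
Bracket: H₀ sin φ sin δ + cos φ cos δ sin H₀ = 1.5283×0.27731×-0.14557 + 0.96078×0.98935×0.99910 = -0.061694 + 0.949692 = 0.887998.
Q̄ = (S₀/π) × [bracket] = (589/π) × 0.887998 = 166.49 W/m².
Ratio Q̄_A / Q̄_B = 172.05 / 166.49 = 1.033.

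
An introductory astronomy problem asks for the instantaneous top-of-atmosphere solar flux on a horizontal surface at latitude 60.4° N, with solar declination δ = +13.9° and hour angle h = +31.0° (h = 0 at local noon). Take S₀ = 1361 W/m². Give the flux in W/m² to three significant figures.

cos θ_z = sin φ sin δ + cos φ cos δ cos h = 0.208877 + 0.410992 = 0.619869.
Flux = S₀ · cos θ_z = 1361 × 0.619869 = 843.6 W/m².

844 W/m²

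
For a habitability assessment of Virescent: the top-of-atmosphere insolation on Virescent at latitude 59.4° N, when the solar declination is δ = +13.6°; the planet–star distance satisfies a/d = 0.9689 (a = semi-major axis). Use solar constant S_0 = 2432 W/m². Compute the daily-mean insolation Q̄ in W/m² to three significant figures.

cos h₀ = −tan(+59.4°) tan(+13.600°) = -0.4091, h₀ = 1.9922 rad.
Bracket: h₀ sin ϕ sin δ + cos ϕ cos δ sin h₀ = 1.9922×0.86074×0.23514 + 0.50904×0.97196×0.91250 = 0.403210 + 0.451474 = 0.854684.
Inverse-square distance factor (a/d)² = 0.9689² = 0.938767.
Q̄ = (S_0/π) × 0.938767 × [bracket] = (2432/π) × 0.938767 × 0.854684 = 621.1 W/m².

Q̄ ≈ 621 W/m²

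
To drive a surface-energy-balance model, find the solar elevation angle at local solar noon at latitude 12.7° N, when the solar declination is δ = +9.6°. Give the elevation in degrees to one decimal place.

86.9°

At local noon the hour angle is zero, so the zenith angle equals |ϕ − δ| = |+12.7° − (+9.600°)| = 3.100°.
Elevation = 90° − 3.100° = 86.9°.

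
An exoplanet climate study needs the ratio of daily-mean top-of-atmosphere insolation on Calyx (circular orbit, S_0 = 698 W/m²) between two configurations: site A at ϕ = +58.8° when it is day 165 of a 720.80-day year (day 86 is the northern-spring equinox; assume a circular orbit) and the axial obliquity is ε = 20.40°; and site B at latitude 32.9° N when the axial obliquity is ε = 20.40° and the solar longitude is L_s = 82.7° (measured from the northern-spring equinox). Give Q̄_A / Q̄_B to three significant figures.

Q̄_A / Q̄_B ≈ 0.759

— Configuration A (ϕ=+58.8°):
Solar longitude: L_s = 360° × (165 − 86)/720.80 = 39.456°.
sin δ = sin 20.40° × sin 39.456° = 0.22151, so δ = +12.798°.
cos h₀ = −tan(+58.8°) tan(+12.798°) = -0.3751, h₀ = 1.9553 rad.
Bracket: h₀ sin ϕ sin δ + cos ϕ cos δ sin h₀ = 1.9553×0.85536×0.22151 + 0.51803×0.97516×0.92699 = 0.370472 + 0.468280 = 0.838752.
Q̄ = (S_0/π) × [bracket] = (698/π) × 0.838752 = 186.35 W/m².
— Configuration B (ϕ=+32.9°):
Solar declination: sin δ = sin ε · sin L_s = sin 20.40° × sin 82.7° = 0.34575, so δ = +20.227°.
cos h₀ = −tan(+32.9°) tan(+20.227°) = -0.2384, h₀ = 1.8115 rad.
Bracket: h₀ sin ϕ sin δ + cos ϕ cos δ sin h₀ = 1.8115×0.54317×0.34575 + 0.83962×0.93833×0.97117 = 0.340202 + 0.765127 = 1.105329.
Q̄ = (S_0/π) × [bracket] = (698/π) × 1.105329 = 245.58 W/m².
Ratio Q̄_A / Q̄_B = 186.35 / 245.58 = 0.7588.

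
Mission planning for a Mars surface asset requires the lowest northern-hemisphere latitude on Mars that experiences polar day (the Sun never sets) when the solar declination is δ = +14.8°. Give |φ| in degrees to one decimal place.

Polar day requires cos H₀ = −tan φ tan δ ≤ −1, i.e. tan φ tan δ ≥ 1.
The boundary is |tan φ| · |tan δ| = 1, so |φ| = 90° − |δ| = 90° − 14.8° = 75.2° in the northern hemisphere.

|φ| = 75.2°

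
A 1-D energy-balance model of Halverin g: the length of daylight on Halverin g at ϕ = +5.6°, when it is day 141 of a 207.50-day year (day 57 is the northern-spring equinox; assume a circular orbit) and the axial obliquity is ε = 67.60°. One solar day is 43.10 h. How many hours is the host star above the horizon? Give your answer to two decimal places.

Solar longitude: L_s = 360° × (141 − 57)/207.50 = 145.735°.
sin δ = sin 67.60° × sin 145.735° = 0.52054, so δ = +31.368°.
cos h₀ = −tan ϕ · tan δ = −tan(+5.6°) × tan(+31.368°) = -0.0598, so h₀ = 1.6306 rad = 93.43°.
Daylight = 2h₀/(2π) × 43.10 h = (1.6306/π) × 43.10 = 22.37 h.

22.37 h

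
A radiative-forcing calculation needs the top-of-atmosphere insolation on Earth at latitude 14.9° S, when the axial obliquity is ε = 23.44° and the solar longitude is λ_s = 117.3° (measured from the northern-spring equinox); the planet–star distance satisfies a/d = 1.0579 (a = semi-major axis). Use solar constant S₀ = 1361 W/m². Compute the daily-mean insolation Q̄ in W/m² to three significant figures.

Solar declination: sin δ = sin ε · sin λ_s = sin 23.44° × sin 117.3° = 0.35348, so δ = +20.700°.
cos H₀ = −tan(-14.9°) tan(+20.700°) = 0.1005, H₀ = 1.4701 rad.
Bracket: H₀ sin φ sin δ + cos φ cos δ sin H₀ = 1.4701×-0.25713×0.35348 + 0.96638×0.93544×0.99493 = -0.133618 + 0.899407 = 0.765789.
Inverse-square distance factor (a/d)² = 1.0579² = 1.119152.
Q̄ = (S₀/π) × 1.119152 × [bracket] = (1361/π) × 1.119152 × 0.765789 = 371.3 W/m².

Q̄ ≈ 371 W/m²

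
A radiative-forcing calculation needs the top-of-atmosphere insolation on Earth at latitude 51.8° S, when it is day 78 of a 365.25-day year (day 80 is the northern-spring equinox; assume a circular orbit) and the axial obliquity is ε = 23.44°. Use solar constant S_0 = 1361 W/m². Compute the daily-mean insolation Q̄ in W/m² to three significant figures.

Solar longitude: L_s = 360° × (78 − 80)/365.25 = -1.971°, i.e. -1.971° + 360° = 358.029°.
sin δ = sin 23.44° × sin 358.029° = -0.01368, so δ = -0.784°.
cos h₀ = −tan(-51.8°) tan(-0.784°) = -0.0174, h₀ = 1.5882 rad.
Bracket: h₀ sin ϕ sin δ + cos ϕ cos δ sin h₀ = 1.5882×-0.78586×-0.01368 + 0.61841×0.99991×0.99985 = 0.017074 + 0.618262 = 0.635336.
Q̄ = (S_0/π) × [bracket] = (1361/π) × 0.635336 = 275.2 W/m².

Q̄ ≈ 275 W/m²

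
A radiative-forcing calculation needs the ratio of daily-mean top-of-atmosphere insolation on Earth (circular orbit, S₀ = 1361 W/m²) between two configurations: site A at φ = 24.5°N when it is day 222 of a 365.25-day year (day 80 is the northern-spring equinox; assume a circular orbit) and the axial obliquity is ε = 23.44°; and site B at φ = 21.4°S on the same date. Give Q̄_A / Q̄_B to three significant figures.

Q̄_A / Q̄_B ≈ 1.39

— Configuration A (φ=+24.5°):
Solar longitude: λ_s = 360° × (222 − 80)/365.25 = 139.959°.
sin δ = sin 23.44° × sin 139.959° = 0.25591, so δ = +14.828°.
cos H₀ = −tan(+24.5°) tan(+14.828°) = -0.1206, H₀ = 1.6917 rad.
Bracket: H₀ sin φ sin δ + cos φ cos δ sin H₀ = 1.6917×0.41469×0.25591 + 0.90996×0.96670×0.99270 = 0.179529 + 0.873237 = 1.052766.
Q̄ = (S₀/π) × [bracket] = (1361/π) × 1.052766 = 456.08 W/m².
— Configuration B (φ=-21.4°):
cos H₀ = −tan(-21.4°) tan(+14.828°) = 0.1037, H₀ = 1.4669 rad.
Bracket: H₀ sin φ sin δ + cos φ cos δ sin H₀ = 1.4669×-0.36488×0.25591 + 0.93106×0.96670×0.99460 = -0.136974 + 0.895195 = 0.758221.
Q̄ = (S₀/π) × [bracket] = (1361/π) × 0.758221 = 328.48 W/m².
Ratio Q̄_A / Q̄_B = 456.08 / 328.48 = 1.388.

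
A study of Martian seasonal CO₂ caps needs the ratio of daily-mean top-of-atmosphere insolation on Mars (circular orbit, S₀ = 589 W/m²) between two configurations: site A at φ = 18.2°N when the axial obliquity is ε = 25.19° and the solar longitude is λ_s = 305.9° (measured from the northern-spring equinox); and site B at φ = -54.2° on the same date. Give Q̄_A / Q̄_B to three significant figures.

— Configuration A (φ=+18.2°):
Solar declination: sin δ = sin ε · sin λ_s = sin 25.19° × sin 305.9° = -0.34477, so δ = -20.168°.
cos H₀ = −tan(+18.2°) tan(-20.168°) = 0.1208, H₀ = 1.4497 rad.
Bracket: H₀ sin φ sin δ + cos φ cos δ sin H₀ = 1.4497×0.31233×-0.34477 + 0.94997×0.93869×0.99268 = -0.156107 + 0.885200 = 0.729093.
Q̄ = (S₀/π) × [bracket] = (589/π) × 0.729093 = 136.69 W/m².
— Configuration B (φ=-54.2°):
cos H₀ = −tan(-54.2°) tan(-20.168°) = -0.5093, H₀ = 2.1051 rad.
Bracket: H₀ sin φ sin δ + cos φ cos δ sin H₀ = 2.1051×-0.81106×-0.34477 + 0.58496×0.93869×0.86061 = 0.588647 + 0.472558 = 1.061205.
Q̄ = (S₀/π) × [bracket] = (589/π) × 1.061205 = 198.96 W/m².
Ratio Q̄_A / Q̄_B = 136.69 / 198.96 = 0.6870.

Q̄_A / Q̄_B ≈ 0.687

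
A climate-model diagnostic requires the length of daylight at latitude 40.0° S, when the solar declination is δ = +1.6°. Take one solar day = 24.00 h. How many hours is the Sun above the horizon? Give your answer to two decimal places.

11.82 h

cos H₀ = −tan φ · tan δ = −tan(-40.0°) × tan(+1.600°) = 0.0234, so H₀ = 1.5474 rad = 88.66°.
Daylight = 2H₀/(2π) × 24.00 h = (1.5474/π) × 24.00 = 11.82 h.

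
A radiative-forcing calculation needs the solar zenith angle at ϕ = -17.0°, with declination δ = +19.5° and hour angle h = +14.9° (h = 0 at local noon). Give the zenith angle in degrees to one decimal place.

cos θ_z = sin ϕ sin δ + cos ϕ cos δ cos h = -0.097596 + 0.871142 = 0.773546.
θ_z = arccos(0.773546) = 39.3°.

θ_z = 39.3°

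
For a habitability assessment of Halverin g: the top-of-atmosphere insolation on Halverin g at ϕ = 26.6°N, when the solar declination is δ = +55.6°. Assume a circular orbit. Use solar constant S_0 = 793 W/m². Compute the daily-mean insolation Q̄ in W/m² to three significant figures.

cos h₀ = −tan(+26.6°) tan(+55.600°) = -0.7313, h₀ = 2.3911 rad.
Bracket: h₀ sin ϕ sin δ + cos ϕ cos δ sin h₀ = 2.3911×0.44776×0.82511 + 0.89415×0.56497×0.68201 = 0.883395 + 0.344530 = 1.227925.
Q̄ = (S_0/π) × [bracket] = (793/π) × 1.227925 = 310.0 W/m².

Q̄ ≈ 310 W/m²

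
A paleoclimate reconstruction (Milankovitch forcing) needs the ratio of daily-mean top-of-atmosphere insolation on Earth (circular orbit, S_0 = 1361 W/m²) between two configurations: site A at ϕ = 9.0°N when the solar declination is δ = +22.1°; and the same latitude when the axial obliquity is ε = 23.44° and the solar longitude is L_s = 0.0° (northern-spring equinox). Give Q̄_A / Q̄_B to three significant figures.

Q̄_A / Q̄_B ≈ 1.02

— Configuration A (ϕ=+9.0°):
cos h₀ = −tan(+9.0°) tan(+22.100°) = -0.0643, h₀ = 1.6352 rad.
Bracket: h₀ sin ϕ sin δ + cos ϕ cos δ sin h₀ = 1.6352×0.15643×0.37622 + 0.98769×0.92653×0.99793 = 0.096235 + 0.913230 = 1.009465.
Q̄ = (S_0/π) × [bracket] = (1361/π) × 1.009465 = 437.32 W/m².
— Configuration B (ϕ=+9.0°):
Solar declination: sin δ = sin ε · sin L_s = sin 23.44° × sin 0.0° = 0.00000, so δ = +0.000°.
cos h₀ = −tan(+9.0°) tan(+0.000°) = -0.0000, h₀ = 1.5708 rad.
Bracket: h₀ sin ϕ sin δ + cos ϕ cos δ sin h₀ = 1.5708×0.15643×0.00000 + 0.98769×1.00000×1.00000 = 0.000000 + 0.987690 = 0.987690.
Q̄ = (S_0/π) × [bracket] = (1361/π) × 0.987690 = 427.89 W/m².
Ratio Q̄_A / Q̄_B = 437.32 / 427.89 = 1.022.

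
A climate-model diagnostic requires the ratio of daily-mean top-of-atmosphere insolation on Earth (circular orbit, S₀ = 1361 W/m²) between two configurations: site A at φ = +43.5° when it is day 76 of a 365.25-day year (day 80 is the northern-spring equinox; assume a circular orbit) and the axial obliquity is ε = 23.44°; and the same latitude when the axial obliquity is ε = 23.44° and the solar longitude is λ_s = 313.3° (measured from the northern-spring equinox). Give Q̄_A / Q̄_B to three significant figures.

— Configuration A (φ=+43.5°):
Solar longitude: λ_s = 360° × (76 − 80)/365.25 = -3.943°, i.e. -3.943° + 360° = 356.057°.
sin δ = sin 23.44° × sin 356.057° = -0.02735, so δ = -1.567°.
cos H₀ = −tan(+43.5°) tan(-1.567°) = 0.0260, H₀ = 1.5448 rad.
Bracket: H₀ sin φ sin δ + cos φ cos δ sin H₀ = 1.5448×0.68835×-0.02735 + 0.72537×0.99963×0.99966 = -0.029083 + 0.724855 = 0.695772.
Q̄ = (S₀/π) × [bracket] = (1361/π) × 0.695772 = 301.42 W/m².
— Configuration B (φ=+43.5°):
Solar declination: sin δ = sin ε · sin λ_s = sin 23.44° × sin 313.3° = -0.28950, so δ = -16.828°.
cos H₀ = −tan(+43.5°) tan(-16.828°) = 0.2870, H₀ = 1.2797 rad.
Bracket: H₀ sin φ sin δ + cos φ cos δ sin H₀ = 1.2797×0.68835×-0.28950 + 0.72537×0.95718×0.95793 = -0.255015 + 0.665100 = 0.410085.
Q̄ = (S₀/π) × [bracket] = (1361/π) × 0.410085 = 177.66 W/m².
Ratio Q̄_A / Q̄_B = 301.42 / 177.66 = 1.697.

Q̄_A / Q̄_B ≈ 1.70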